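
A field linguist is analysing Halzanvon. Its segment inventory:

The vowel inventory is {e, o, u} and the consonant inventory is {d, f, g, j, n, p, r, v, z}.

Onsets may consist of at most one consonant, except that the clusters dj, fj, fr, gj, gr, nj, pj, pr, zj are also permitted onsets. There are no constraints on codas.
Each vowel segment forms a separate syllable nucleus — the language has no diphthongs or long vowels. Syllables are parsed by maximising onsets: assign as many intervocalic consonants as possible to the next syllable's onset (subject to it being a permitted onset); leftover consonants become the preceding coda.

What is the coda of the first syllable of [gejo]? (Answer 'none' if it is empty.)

The vowels are e, o — 2 nuclei, so 2 syllables.
/e…o/ gap (V1→V2): /j/ → onset of the next syllable (single consonants are always licit onsets).
So the parse is ge.jo.
Syllable 1 is /ge/: onset /g/, nucleus /e/, coda ∅.

none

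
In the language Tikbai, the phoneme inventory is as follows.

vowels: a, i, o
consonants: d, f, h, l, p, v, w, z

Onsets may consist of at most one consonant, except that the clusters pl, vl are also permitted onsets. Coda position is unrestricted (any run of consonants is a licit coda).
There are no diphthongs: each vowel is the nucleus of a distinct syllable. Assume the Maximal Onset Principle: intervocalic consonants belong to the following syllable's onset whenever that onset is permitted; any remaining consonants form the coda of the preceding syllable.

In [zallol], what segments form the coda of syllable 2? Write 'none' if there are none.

Nuclei (vowels): a, o → 2 syllables.
Between /a/ (V1) and /o/ (V2): /ll/; trying suffixes from longest down, /l/ is the first permitted one, so coda /l/ | onset /l/.
Putting it together: zal.lol.
Syllable 2 is /lol/: onset /l/, nucleus /o/, coda /l/.

l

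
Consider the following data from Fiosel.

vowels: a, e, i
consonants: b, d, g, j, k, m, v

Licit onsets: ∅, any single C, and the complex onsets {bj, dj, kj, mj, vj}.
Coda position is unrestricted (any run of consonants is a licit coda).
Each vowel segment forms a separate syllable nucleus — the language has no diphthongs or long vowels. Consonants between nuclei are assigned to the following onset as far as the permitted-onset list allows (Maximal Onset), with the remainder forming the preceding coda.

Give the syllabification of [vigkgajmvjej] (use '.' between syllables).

Nuclei (vowels): i, a, e → 3 syllables.
Between /i/ (V1) and /a/ (V2): /gkg/; trying suffixes from longest down, /g/ is the first permitted one, so coda /gk/ | onset /g/.
Between /a/ (V2) and /e/ (V3): /jmvj/ splits as /jm/ + /vj/ (/vj/ is the longest suffix that is a licit onset).

vigk.gajm.vjej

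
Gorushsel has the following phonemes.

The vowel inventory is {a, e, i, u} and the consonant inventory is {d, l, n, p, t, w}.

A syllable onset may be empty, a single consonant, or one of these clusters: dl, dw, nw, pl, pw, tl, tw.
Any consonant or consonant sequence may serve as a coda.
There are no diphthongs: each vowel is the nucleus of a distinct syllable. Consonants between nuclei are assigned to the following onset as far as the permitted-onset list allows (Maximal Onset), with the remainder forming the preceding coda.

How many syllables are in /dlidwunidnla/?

4

Vowels present: i, u, i, a; each is a nucleus, giving 4 syllables.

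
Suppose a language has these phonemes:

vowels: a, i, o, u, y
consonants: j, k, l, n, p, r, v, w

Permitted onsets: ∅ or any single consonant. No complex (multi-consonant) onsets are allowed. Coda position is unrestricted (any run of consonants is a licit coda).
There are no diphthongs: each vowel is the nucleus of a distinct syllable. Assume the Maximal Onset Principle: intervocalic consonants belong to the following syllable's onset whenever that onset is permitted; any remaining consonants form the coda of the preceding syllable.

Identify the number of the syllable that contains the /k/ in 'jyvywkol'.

Vowels present: y, y, o; each is a nucleus, giving 3 syllables.
Between /y/ (V1) and /y/ (V2): just /v/ — single C goes to the following onset.
Between /y/ (V2) and /o/ (V3): cluster /wk/ — the longest permitted-onset suffix is /k/; onset = /k/, preceding coda = /w/.
So the parse is jy.vyw.kol.
The /k/ is in the onset of syllable 3 (/kol/).

3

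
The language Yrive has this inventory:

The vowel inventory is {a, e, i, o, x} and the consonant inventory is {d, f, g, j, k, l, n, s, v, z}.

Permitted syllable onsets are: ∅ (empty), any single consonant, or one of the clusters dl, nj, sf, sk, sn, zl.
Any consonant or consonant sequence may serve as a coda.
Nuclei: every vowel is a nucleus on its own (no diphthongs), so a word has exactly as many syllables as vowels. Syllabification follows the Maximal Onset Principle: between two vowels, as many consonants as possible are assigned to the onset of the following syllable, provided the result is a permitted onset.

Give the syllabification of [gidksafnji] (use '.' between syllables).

gidk.saf.nji

Vowels present: i, a, i; each is a nucleus, giving 3 syllables.
/i…a/ gap (V1→V2): /dks/ splits as /dk/ + /s/ (/s/ is the longest suffix that is a licit onset).
/a…i/ gap (V2→V3): cluster /fnj/ — the longest permitted-onset suffix is /nj/; onset = /nj/, preceding coda = /f/.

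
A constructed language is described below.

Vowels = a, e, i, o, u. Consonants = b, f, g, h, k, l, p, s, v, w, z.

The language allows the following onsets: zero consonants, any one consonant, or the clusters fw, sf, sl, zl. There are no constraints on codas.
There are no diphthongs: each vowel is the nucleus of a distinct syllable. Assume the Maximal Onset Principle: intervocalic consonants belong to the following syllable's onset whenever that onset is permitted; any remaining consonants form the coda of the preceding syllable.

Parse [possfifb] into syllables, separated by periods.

pos.sfifb

Vowels present: o, i; each is a nucleus, giving 2 syllables.
Between /o/ (V1) and /i/ (V2): /ssf/; trying suffixes from longest down, /sf/ is the first permitted one, so coda /s/ | onset /sf/.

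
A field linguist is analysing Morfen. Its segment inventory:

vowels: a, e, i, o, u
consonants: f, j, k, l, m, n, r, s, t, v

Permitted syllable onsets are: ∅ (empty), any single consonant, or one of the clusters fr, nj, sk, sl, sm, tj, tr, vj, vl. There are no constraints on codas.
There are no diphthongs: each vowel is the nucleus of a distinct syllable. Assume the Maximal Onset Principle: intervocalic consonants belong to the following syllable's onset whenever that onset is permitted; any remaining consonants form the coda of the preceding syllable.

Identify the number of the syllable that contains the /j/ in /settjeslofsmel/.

2

The vowels are e, e, o, e — 4 nuclei, so 4 syllables.
V1 /e/ – V2 /e/: /ttj/ — longest licit onset from the right is /tj/, leaving /t/ as coda.
V2 /e/ – V3 /o/: cluster /sl/ — /sl/ is itself a permitted onset, so the whole cluster goes right; preceding coda = ∅.
V3 /o/ – V4 /e/: /fsm/ splits as /f/ + /sm/ (/sm/ is the longest suffix that is a licit onset).
So the parse is set.tje.slof.smel.
The /j/ is in the onset of syllable 2 (/tje/).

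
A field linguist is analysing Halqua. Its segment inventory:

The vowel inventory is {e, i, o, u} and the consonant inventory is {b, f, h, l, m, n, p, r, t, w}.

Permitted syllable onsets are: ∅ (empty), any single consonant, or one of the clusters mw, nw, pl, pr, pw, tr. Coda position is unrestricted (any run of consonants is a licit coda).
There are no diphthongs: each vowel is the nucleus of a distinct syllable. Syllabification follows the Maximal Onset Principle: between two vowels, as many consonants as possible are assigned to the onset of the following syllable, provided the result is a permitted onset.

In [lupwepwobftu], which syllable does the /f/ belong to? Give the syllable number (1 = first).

The vowels are u, e, o, u — 4 nuclei, so 4 syllables.
V1 /u/ – V2 /e/: cluster /pw/ — /pw/ is itself a permitted onset, so the whole cluster goes right; preceding coda = ∅.
V2 /e/ – V3 /o/: /pw/ — entire cluster is a permitted onset → onset /pw/, coda ∅.
V3 /o/ – V4 /u/: /bft/ — longest licit onset from the right is /t/, leaving /bf/ as coda.
Result: lu.pwe.pwobf.tu.
The /f/ is in the coda of syllable 3 (/pwobf/).

3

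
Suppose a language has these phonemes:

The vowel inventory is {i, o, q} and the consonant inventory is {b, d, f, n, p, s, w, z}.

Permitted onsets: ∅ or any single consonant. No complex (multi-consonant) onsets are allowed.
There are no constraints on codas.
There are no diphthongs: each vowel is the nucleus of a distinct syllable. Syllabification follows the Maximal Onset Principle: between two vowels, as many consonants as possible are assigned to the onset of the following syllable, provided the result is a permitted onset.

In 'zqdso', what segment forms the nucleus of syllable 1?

q

Vowels present: q, o; each is a nucleus, giving 2 syllables.
The first nucleus (vowel 1 from the left) is /q/.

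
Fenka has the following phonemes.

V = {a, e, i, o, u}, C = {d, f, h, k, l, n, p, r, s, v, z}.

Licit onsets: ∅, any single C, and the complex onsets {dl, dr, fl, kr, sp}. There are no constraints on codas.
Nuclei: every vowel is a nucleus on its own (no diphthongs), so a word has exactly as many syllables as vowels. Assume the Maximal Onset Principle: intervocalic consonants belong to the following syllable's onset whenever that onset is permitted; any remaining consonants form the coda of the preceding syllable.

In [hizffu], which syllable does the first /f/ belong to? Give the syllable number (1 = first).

Nuclei (vowels): i, u → 2 syllables.
σ1/σ2 boundary: cluster /zff/ — the longest permitted-onset suffix is /f/; onset = /f/, preceding coda = /zf/.
Syllabification: hizf.fu.
The first /f/ is in the coda of syllable 1 (/hizf/).

1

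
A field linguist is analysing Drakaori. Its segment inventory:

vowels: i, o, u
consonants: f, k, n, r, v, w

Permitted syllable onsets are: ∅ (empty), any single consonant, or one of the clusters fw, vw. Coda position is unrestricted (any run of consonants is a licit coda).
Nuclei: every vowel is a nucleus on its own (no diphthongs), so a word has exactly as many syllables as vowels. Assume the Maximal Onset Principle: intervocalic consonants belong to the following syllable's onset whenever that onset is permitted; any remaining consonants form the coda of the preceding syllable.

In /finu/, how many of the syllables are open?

Nuclei (vowels): i, u → 2 syllables.
Between /i/ (V1) and /u/ (V2): /n/ → onset of the next syllable (single consonants are always licit onsets).
Syllabification: fi.nu.
Classifying each syllable: /fi/ (open), /nu/ (open).
Open syllables: 2.

2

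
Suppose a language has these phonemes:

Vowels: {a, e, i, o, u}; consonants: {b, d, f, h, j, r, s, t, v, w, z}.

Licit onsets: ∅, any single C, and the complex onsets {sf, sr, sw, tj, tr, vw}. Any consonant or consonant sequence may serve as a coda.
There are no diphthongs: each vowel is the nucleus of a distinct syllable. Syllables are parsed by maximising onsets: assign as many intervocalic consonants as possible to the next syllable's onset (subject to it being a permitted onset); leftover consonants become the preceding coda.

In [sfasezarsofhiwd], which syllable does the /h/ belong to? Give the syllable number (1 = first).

5

Nuclei (vowels): a, e, a, o, i → 5 syllables.
V1 /a/ – V2 /e/: /s/ is a single consonant, so it becomes the next onset.
V2 /e/ – V3 /a/: /z/ is a single consonant, so it becomes the next onset.
V3 /a/ – V4 /o/: cluster /rs/ — the longest permitted-onset suffix is /s/; onset = /s/, preceding coda = /r/.
V4 /o/ – V5 /i/: /fh/; trying suffixes from longest down, /h/ is the first permitted one, so coda /f/ | onset /h/.
Result: sfa.se.zar.sof.hiwd.
The /h/ is in the onset of syllable 5 (/hiwd/).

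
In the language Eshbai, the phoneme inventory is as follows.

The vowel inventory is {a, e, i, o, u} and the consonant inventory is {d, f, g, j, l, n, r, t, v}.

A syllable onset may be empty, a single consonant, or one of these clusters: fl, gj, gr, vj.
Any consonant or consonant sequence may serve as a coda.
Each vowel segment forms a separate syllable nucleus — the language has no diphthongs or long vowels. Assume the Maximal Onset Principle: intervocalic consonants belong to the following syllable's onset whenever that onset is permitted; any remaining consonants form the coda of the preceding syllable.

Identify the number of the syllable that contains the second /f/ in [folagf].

2

Nuclei (vowels): o, a → 2 syllables.
σ1/σ2 boundary: /l/ → onset of the next syllable (single consonants are always licit onsets).
Putting it together: fo.lagf.
The second /f/ is in the coda of syllable 2 (/lagf/).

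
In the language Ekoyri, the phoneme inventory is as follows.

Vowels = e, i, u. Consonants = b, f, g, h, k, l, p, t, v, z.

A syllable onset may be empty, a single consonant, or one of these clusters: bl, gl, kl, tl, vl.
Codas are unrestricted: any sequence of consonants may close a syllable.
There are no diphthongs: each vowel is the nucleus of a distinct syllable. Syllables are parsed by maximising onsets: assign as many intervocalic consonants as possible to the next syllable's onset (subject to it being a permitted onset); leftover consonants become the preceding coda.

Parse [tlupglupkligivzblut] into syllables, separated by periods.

The vowels are u, u, i, i, u — 5 nuclei, so 5 syllables.
Between /u/ (V1) and /u/ (V2): /pgl/; trying suffixes from longest down, /gl/ is the first permitted one, so coda /p/ | onset /gl/.
Between /u/ (V2) and /i/ (V3): /pkl/ splits as /p/ + /kl/ (/kl/ is the longest suffix that is a licit onset).
Between /i/ (V3) and /i/ (V4): /g/ → onset of the next syllable (single consonants are always licit onsets).
Between /i/ (V4) and /u/ (V5): /vzbl/; trying suffixes from longest down, /bl/ is the first permitted one, so coda /vz/ | onset /bl/.

tlup.glup.kli.givz.blut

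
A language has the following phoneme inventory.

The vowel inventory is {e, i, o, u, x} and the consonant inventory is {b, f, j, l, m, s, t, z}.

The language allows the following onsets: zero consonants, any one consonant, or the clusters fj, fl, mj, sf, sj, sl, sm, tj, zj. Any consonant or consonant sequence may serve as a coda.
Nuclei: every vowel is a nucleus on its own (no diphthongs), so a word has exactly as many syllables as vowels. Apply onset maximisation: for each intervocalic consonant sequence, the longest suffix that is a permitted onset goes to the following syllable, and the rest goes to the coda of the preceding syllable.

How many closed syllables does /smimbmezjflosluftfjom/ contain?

4

Vowels present: i, e, o, u, o; each is a nucleus, giving 5 syllables.
Between /i/ (V1) and /e/ (V2): /mbm/ splits as /mb/ + /m/ (/m/ is the longest suffix that is a licit onset).
Between /e/ (V2) and /o/ (V3): /zjfl/ splits as /zj/ + /fl/ (/fl/ is the longest suffix that is a licit onset).
Between /o/ (V3) and /u/ (V4): /sl/ is a licit onset in full, so it all attaches to the next syllable.
Between /u/ (V4) and /o/ (V5): /ftfj/ — longest licit onset from the right is /fj/, leaving /ft/ as coda.
Result: smimb.mezj.flo.sluft.fjom.
Classifying each syllable: /smimb/ (closed), /mezj/ (closed), /flo/ (open), /sluft/ (closed), /fjom/ (closed).
Closed syllables: 4.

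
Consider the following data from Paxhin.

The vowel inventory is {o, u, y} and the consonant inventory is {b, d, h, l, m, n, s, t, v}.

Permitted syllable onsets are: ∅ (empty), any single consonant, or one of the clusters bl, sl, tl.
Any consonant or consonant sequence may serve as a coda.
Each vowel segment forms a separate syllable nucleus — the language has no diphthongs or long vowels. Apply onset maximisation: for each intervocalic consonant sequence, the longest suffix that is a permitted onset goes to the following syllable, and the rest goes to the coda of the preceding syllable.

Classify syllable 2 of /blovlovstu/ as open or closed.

The vowels are o, o, u — 3 nuclei, so 3 syllables.
V1 /o/ – V2 /o/: /vl/ splits as /v/ + /l/ (/l/ is the longest suffix that is a licit onset).
V2 /o/ – V3 /u/: cluster /vst/ — the longest permitted-onset suffix is /t/; onset = /t/, preceding coda = /vs/.
So the parse is blov.lovs.tu.
Syllable 2 is /lovs/ with coda /vs/, so it is closed.

closed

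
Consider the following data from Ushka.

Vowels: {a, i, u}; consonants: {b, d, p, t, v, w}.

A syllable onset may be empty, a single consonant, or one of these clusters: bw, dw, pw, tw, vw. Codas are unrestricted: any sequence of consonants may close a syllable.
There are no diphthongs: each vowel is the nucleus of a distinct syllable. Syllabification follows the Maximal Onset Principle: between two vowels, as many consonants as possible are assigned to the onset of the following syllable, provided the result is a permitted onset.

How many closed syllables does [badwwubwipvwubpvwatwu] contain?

Nuclei (vowels): a, u, i, u, a, u → 6 syllables.
σ1/σ2 boundary: /dww/ — longest licit onset from the right is /w/, leaving /dw/ as coda.
σ2/σ3 boundary: /bw/ is a licit onset in full, so it all attaches to the next syllable.
σ3/σ4 boundary: /pvw/; trying suffixes from longest down, /vw/ is the first permitted one, so coda /p/ | onset /vw/.
σ4/σ5 boundary: /bpvw/ splits as /bp/ + /vw/ (/vw/ is the longest suffix that is a licit onset).
σ5/σ6 boundary: cluster /tw/ — /tw/ is itself a permitted onset, so the whole cluster goes right; preceding coda = ∅.
So the parse is badw.wu.bwip.vwubp.vwa.twu.
Classifying each syllable: /badw/ (closed), /wu/ (open), /bwip/ (closed), /vwubp/ (closed), /vwa/ (open), /twu/ (open).
Closed syllables: 3.

3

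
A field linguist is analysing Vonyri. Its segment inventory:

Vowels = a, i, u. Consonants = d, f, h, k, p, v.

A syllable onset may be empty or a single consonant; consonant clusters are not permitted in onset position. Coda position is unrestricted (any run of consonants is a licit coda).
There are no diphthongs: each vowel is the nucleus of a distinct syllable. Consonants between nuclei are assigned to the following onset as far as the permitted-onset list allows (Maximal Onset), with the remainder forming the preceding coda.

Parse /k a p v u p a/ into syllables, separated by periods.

kap.vu.pa

Nuclei (vowels): a, u, a → 3 syllables.
Between /a/ (V1) and /u/ (V2): cluster /pv/ — the longest permitted-onset suffix is /v/; onset = /v/, preceding coda = /p/.
Between /u/ (V2) and /a/ (V3): /p/ → onset of the next syllable (single consonants are always licit onsets).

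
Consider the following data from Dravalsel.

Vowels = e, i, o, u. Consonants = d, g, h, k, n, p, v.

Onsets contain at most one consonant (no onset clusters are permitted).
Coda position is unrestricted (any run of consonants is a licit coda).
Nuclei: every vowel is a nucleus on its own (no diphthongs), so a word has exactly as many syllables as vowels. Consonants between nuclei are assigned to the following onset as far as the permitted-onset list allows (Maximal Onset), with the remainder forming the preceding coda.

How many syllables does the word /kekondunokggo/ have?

Vowels present: e, o, u, o, o; each is a nucleus, giving 5 syllables.

5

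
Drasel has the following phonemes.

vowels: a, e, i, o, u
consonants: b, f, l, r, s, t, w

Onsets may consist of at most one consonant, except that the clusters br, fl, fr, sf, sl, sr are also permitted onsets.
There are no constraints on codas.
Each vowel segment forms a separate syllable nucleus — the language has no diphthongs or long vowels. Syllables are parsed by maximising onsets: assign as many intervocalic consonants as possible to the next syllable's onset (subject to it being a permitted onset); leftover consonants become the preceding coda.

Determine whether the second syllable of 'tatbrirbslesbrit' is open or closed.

Vowels present: a, i, e, i; each is a nucleus, giving 4 syllables.
Between /a/ (V1) and /i/ (V2): /tbr/ splits as /t/ + /br/ (/br/ is the longest suffix that is a licit onset).
Between /i/ (V2) and /e/ (V3): cluster /rbsl/ — the longest permitted-onset suffix is /sl/; onset = /sl/, preceding coda = /rb/.
Between /e/ (V3) and /i/ (V4): /sbr/ splits as /s/ + /br/ (/br/ is the longest suffix that is a licit onset).
Result: tat.brirb.sles.brit.
Syllable 2 is /brirb/ with coda /rb/, so it is closed.

closed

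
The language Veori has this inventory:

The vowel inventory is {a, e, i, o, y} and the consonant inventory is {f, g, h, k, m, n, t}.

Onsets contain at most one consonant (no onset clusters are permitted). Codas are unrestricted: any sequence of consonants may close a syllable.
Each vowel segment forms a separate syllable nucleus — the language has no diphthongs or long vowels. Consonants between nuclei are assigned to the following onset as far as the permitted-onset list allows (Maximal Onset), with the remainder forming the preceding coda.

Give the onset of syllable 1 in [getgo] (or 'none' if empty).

The vowels are e, o — 2 nuclei, so 2 syllables.
V1 /e/ – V2 /o/: /tg/ — longest licit onset from the right is /g/, leaving /t/ as coda.
Syllabification: get.go.
Syllable 1 is /get/: onset /g/, nucleus /e/, coda /t/.

g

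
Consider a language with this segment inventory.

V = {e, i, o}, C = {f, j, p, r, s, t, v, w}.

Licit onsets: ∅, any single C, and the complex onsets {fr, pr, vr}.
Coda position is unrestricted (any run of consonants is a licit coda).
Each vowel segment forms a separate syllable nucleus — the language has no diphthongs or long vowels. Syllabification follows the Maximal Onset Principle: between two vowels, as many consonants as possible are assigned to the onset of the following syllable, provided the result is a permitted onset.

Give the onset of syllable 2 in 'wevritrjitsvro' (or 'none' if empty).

vr

Vowels present: e, i, i, o; each is a nucleus, giving 4 syllables.
Between /e/ (V1) and /i/ (V2): cluster /vr/ — /vr/ is itself a permitted onset, so the whole cluster goes right; preceding coda = ∅.
Between /i/ (V2) and /i/ (V3): /trj/; trying suffixes from longest down, /j/ is the first permitted one, so coda /tr/ | onset /j/.
Between /i/ (V3) and /o/ (V4): /tsvr/ — longest licit onset from the right is /vr/, leaving /ts/ as coda.
So the parse is we.vritr.jits.vro.
Syllable 2 is /vritr/: onset /vr/, nucleus /i/, coda /tr/.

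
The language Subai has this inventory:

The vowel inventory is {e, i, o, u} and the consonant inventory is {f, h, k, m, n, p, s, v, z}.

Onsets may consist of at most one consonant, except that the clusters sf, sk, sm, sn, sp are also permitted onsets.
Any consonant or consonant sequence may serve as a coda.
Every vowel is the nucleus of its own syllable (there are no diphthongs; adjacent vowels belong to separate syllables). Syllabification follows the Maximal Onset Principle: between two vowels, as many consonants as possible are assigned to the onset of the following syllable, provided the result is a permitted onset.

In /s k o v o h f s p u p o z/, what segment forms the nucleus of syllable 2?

The vowels are o, o, u, o — 4 nuclei, so 4 syllables.
The second nucleus (vowel 2 from the left) is /o/.

o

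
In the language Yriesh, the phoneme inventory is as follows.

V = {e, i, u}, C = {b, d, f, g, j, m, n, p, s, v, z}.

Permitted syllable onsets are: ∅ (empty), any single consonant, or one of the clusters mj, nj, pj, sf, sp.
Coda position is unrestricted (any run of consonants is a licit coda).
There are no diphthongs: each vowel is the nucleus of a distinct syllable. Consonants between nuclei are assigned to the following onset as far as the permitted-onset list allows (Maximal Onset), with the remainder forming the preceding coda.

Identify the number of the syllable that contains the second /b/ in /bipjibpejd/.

2

The vowels are i, i, e — 3 nuclei, so 3 syllables.
/i…i/ gap (V1→V2): /pj/ — entire cluster is a permitted onset → onset /pj/, coda ∅.
/i…e/ gap (V2→V3): cluster /bp/ — the longest permitted-onset suffix is /p/; onset = /p/, preceding coda = /b/.
Result: bi.pjib.pejd.
The second /b/ is in the coda of syllable 2 (/pjib/).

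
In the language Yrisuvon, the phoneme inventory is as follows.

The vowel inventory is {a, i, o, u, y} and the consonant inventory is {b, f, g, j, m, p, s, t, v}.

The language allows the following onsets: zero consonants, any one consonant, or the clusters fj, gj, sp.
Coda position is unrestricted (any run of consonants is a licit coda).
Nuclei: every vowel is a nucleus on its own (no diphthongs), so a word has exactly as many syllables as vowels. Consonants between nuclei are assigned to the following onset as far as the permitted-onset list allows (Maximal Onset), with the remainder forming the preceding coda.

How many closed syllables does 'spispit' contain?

1

Vowels present: i, i; each is a nucleus, giving 2 syllables.
Between /i/ (V1) and /i/ (V2): /sp/ is a licit onset in full, so it all attaches to the next syllable.
Result: spi.spit.
Classifying each syllable: /spi/ (open), /spit/ (closed).
Closed syllables: 1.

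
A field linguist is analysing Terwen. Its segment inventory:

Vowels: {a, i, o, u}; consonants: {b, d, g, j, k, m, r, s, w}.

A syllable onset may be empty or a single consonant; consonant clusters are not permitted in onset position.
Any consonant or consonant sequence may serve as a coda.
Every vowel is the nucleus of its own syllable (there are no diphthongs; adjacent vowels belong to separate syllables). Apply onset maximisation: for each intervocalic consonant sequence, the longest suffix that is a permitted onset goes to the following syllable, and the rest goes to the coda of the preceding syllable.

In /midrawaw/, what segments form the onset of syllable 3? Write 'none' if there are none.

The vowels are i, a, a — 3 nuclei, so 3 syllables.
V1 /i/ – V2 /a/: cluster /dr/ — the longest permitted-onset suffix is /r/; onset = /r/, preceding coda = /d/.
V2 /a/ – V3 /a/: /w/ → onset of the next syllable (single consonants are always licit onsets).
Syllabification: mid.ra.waw.
Syllable 3 is /waw/: onset /w/, nucleus /a/, coda /w/.

w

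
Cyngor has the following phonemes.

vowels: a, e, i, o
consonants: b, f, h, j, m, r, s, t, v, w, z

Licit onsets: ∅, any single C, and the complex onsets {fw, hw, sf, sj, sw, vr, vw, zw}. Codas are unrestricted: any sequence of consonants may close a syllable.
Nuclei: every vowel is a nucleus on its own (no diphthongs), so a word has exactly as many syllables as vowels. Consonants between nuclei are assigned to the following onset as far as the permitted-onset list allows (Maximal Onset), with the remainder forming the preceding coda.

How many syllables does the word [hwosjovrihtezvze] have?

Vowels present: o, o, i, e, e; each is a nucleus, giving 5 syllables.

5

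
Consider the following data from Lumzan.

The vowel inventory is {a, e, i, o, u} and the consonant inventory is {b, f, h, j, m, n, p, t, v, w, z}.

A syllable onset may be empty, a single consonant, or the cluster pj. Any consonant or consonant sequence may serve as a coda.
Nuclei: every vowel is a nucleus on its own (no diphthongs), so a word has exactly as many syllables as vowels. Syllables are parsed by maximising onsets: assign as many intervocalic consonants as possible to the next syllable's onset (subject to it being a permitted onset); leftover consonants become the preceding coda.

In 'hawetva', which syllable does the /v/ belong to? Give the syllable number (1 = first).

Nuclei (vowels): a, e, a → 3 syllables.
/a…e/ gap (V1→V2): just /w/ — single C goes to the following onset.
/e…a/ gap (V2→V3): /tv/ — longest licit onset from the right is /v/, leaving /t/ as coda.
Putting it together: ha.wet.va.
The /v/ is in the onset of syllable 3 (/va/).

3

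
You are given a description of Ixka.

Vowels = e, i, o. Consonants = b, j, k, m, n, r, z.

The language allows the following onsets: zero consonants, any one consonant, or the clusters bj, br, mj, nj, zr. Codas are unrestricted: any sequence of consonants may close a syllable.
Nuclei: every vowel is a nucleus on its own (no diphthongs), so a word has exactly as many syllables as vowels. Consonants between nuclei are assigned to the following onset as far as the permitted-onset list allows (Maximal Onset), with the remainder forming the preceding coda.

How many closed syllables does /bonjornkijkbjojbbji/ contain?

3

The vowels are o, o, i, o, i — 5 nuclei, so 5 syllables.
/o…o/ gap (V1→V2): /nj/ — entire cluster is a permitted onset → onset /nj/, coda ∅.
/o…i/ gap (V2→V3): /rnk/ splits as /rn/ + /k/ (/k/ is the longest suffix that is a licit onset).
/i…o/ gap (V3→V4): /jkbj/; trying suffixes from longest down, /bj/ is the first permitted one, so coda /jk/ | onset /bj/.
/o…i/ gap (V4→V5): cluster /jbbj/ — the longest permitted-onset suffix is /bj/; onset = /bj/, preceding coda = /jb/.
Result: bo.njorn.kijk.bjojb.bji.
Classifying each syllable: /bo/ (open), /njorn/ (closed), /kijk/ (closed), /bjojb/ (closed), /bji/ (open).
Closed syllables: 3.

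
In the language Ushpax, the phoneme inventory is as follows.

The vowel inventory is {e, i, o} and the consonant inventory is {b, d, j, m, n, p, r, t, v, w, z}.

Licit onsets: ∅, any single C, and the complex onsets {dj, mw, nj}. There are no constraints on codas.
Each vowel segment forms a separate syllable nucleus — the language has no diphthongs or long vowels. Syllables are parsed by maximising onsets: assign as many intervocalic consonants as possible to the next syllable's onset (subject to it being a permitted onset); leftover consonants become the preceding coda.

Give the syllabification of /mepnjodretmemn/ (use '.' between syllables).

The vowels are e, o, e, e — 4 nuclei, so 4 syllables.
V1 /e/ – V2 /o/: /pnj/ — longest licit onset from the right is /nj/, leaving /p/ as coda.
V2 /o/ – V3 /e/: /dr/; trying suffixes from longest down, /r/ is the first permitted one, so coda /d/ | onset /r/.
V3 /e/ – V4 /e/: /tm/ splits as /t/ + /m/ (/m/ is the longest suffix that is a licit onset).

mep.njod.ret.memn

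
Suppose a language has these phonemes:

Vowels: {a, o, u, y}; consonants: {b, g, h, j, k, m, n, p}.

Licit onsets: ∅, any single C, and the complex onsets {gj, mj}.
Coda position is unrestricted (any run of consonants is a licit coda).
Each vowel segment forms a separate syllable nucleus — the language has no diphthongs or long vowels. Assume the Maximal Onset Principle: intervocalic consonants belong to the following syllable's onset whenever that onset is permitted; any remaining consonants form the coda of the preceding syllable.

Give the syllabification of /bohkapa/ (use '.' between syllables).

Nuclei (vowels): o, a, a → 3 syllables.
Between /o/ (V1) and /a/ (V2): cluster /hk/ — the longest permitted-onset suffix is /k/; onset = /k/, preceding coda = /h/.
Between /a/ (V2) and /a/ (V3): /p/ is a single consonant, so it becomes the next onset.

boh.ka.pa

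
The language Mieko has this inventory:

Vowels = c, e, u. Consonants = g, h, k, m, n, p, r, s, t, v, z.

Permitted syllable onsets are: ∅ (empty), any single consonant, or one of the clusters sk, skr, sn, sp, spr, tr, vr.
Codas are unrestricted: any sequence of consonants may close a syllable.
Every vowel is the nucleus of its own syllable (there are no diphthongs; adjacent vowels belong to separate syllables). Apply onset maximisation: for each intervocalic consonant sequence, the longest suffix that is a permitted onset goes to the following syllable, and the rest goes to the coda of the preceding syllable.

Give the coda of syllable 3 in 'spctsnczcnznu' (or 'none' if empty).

nz

Nuclei (vowels): c, c, c, u → 4 syllables.
V1 /c/ – V2 /c/: /tsn/ splits as /t/ + /sn/ (/sn/ is the longest suffix that is a licit onset).
V2 /c/ – V3 /c/: /z/ → onset of the next syllable (single consonants are always licit onsets).
V3 /c/ – V4 /u/: /nzn/ splits as /nz/ + /n/ (/n/ is the longest suffix that is a licit onset).
Putting it together: spct.snc.zcnz.nu.
Syllable 3 is /zcnz/: onset /z/, nucleus /c/, coda /nz/.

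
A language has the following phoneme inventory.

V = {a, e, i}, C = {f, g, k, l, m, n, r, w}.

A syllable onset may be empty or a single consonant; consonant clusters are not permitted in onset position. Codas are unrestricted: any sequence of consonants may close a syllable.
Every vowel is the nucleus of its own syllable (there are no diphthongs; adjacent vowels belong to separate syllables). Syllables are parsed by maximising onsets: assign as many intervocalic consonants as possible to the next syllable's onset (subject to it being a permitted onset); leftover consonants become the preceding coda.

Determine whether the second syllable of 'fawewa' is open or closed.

open

Nuclei (vowels): a, e, a → 3 syllables.
Between /a/ (V1) and /e/ (V2): /w/ → onset of the next syllable (single consonants are always licit onsets).
Between /e/ (V2) and /a/ (V3): /w/ → onset of the next syllable (single consonants are always licit onsets).
Syllabification: fa.we.wa.
Syllable 2 is /we/; it ends in its nucleus with no coda, so it is open.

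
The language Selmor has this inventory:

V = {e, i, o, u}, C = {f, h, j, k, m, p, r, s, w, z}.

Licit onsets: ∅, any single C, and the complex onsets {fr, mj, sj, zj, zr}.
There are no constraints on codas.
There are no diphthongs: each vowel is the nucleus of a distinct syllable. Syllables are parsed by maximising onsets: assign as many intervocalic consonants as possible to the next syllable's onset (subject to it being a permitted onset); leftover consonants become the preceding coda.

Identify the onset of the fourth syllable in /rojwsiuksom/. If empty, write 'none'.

s

Nuclei (vowels): o, i, u, o → 4 syllables.
Between /o/ (V1) and /i/ (V2): /jws/ splits as /jw/ + /s/ (/s/ is the longest suffix that is a licit onset).
Between /i/ (V2) and /u/ (V3): no consonants, so the boundary falls immediately after /i/.
Between /u/ (V3) and /o/ (V4): /ks/ splits as /k/ + /s/ (/s/ is the longest suffix that is a licit onset).
Putting it together: rojw.si.uk.som.
Syllable 4 is /som/: onset /s/, nucleus /o/, coda /m/.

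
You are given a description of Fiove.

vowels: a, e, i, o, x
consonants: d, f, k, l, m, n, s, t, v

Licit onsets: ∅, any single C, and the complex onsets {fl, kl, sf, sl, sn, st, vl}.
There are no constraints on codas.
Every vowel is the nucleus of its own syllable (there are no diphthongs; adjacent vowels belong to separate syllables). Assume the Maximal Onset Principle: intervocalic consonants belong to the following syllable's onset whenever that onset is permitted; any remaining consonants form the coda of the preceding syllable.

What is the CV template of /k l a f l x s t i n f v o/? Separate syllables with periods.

CCV.CCV.CCVCC.CV

The vowels are a, x, i, o — 4 nuclei, so 4 syllables.
Between /a/ (V1) and /x/ (V2): /fl/ is a licit onset in full, so it all attaches to the next syllable.
Between /x/ (V2) and /i/ (V3): /st/ — entire cluster is a permitted onset → onset /st/, coda ∅.
Between /i/ (V3) and /o/ (V4): /nfv/ splits as /nf/ + /v/ (/v/ is the longest suffix that is a licit onset).
Putting it together: kla.flx.stinf.vo.
Mapping each syllable to C/V: /kla/ → CCV, /flx/ → CCV, /stinf/ → CCVCC, /vo/ → CV.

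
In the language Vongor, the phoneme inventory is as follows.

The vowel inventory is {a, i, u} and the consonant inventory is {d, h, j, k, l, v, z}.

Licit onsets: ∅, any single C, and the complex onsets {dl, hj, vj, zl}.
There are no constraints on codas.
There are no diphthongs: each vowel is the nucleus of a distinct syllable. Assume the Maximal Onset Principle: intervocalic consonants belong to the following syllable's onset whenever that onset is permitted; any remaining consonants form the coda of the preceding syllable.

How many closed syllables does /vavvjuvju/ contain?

1

Nuclei (vowels): a, u, u → 3 syllables.
σ1/σ2 boundary: /vvj/; trying suffixes from longest down, /vj/ is the first permitted one, so coda /v/ | onset /vj/.
σ2/σ3 boundary: /vj/ — entire cluster is a permitted onset → onset /vj/, coda ∅.
So the parse is vav.vju.vju.
Classifying each syllable: /vav/ (closed), /vju/ (open), /vju/ (open).
Closed syllables: 1.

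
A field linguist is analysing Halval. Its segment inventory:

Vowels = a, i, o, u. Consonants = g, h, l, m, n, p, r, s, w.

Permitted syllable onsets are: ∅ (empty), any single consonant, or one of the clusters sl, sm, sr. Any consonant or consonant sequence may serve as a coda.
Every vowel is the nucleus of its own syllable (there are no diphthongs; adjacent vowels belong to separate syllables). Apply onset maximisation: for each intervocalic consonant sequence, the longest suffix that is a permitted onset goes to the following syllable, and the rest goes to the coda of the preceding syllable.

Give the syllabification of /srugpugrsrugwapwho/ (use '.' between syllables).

srug.pugr.srug.wapw.ho

Vowels present: u, u, u, a, o; each is a nucleus, giving 5 syllables.
/u…u/ gap (V1→V2): /gp/; trying suffixes from longest down, /p/ is the first permitted one, so coda /g/ | onset /p/.
/u…u/ gap (V2→V3): cluster /grsr/ — the longest permitted-onset suffix is /sr/; onset = /sr/, preceding coda = /gr/.
/u…a/ gap (V3→V4): cluster /gw/ — the longest permitted-onset suffix is /w/; onset = /w/, preceding coda = /g/.
/a…o/ gap (V4→V5): cluster /pwh/ — the longest permitted-onset suffix is /h/; onset = /h/, preceding coda = /pw/.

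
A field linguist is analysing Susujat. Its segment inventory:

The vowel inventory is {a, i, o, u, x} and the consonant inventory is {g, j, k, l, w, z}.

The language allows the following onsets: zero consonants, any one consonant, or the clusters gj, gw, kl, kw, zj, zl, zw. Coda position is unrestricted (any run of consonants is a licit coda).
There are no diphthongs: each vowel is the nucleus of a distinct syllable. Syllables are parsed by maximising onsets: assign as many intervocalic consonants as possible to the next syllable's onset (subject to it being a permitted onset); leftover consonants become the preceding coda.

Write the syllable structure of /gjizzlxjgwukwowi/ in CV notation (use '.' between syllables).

Nuclei (vowels): i, x, u, o, i → 5 syllables.
V1 /i/ – V2 /x/: /zzl/ splits as /z/ + /zl/ (/zl/ is the longest suffix that is a licit onset).
V2 /x/ – V3 /u/: /jgw/ splits as /j/ + /gw/ (/gw/ is the longest suffix that is a licit onset).
V3 /u/ – V4 /o/: cluster /kw/ — /kw/ is itself a permitted onset, so the whole cluster goes right; preceding coda = ∅.
V4 /o/ – V5 /i/: /w/ → onset of the next syllable (single consonants are always licit onsets).
Syllabification: gjiz.zlxj.gwu.kwo.wi.
Mapping each syllable to C/V: /gjiz/ → CCVC, /zlxj/ → CCVC, /gwu/ → CCV, /kwo/ → CCV, /wi/ → CV.

CCVC.CCVC.CCV.CCV.CV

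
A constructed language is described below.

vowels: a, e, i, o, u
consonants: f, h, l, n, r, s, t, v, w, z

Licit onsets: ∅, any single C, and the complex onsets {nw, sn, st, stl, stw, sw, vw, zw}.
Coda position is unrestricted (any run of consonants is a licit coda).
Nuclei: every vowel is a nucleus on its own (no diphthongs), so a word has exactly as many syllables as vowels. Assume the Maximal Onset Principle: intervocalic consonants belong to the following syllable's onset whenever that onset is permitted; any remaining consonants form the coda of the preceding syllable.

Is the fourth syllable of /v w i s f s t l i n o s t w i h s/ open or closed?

Nuclei (vowels): i, i, o, i → 4 syllables.
V1 /i/ – V2 /i/: /sfstl/ — longest licit onset from the right is /stl/, leaving /sf/ as coda.
V2 /i/ – V3 /o/: /n/ → onset of the next syllable (single consonants are always licit onsets).
V3 /o/ – V4 /i/: /stw/ is a licit onset in full, so it all attaches to the next syllable.
So the parse is vwisf.stli.no.stwihs.
Syllable 4 is /stwihs/ with coda /hs/, so it is closed.

closed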